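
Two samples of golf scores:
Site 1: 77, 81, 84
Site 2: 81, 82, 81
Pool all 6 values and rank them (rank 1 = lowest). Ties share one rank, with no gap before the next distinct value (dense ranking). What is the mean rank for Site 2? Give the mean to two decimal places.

2.33

Sorted (ascending): 77, 81, 81, 81, 82, 84
The 3 values of 81 share dense rank 2.
Remaining distinct values take the next consecutive integers.
Site 2 values → pooled ranks: 81→2, 82→3, 81→2
Mean rank = (2 + 3 + 2) / 3 = 2.33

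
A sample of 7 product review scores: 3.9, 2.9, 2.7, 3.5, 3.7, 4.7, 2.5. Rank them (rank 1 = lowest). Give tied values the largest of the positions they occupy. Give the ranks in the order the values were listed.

6, 3, 2, 4, 5, 7, 1

Sorted (ascending): 2.5, 2.7, 2.9, 3.5, 3.7, 3.9, 4.7
No ties — each value takes its position as its rank.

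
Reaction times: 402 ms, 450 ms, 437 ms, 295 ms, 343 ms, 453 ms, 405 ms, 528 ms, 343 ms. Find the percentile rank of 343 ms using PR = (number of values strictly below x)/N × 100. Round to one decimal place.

N = 9.
Strictly below 343: 1. Equal to 343: 2.
PR = 1/9 × 100 = 11.1

11.1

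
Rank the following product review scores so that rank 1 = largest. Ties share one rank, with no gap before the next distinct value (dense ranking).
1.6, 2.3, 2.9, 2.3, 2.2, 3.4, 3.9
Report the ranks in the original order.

6, 4, 3, 4, 5, 2, 1

Sorted (descending): 3.9, 3.4, 2.9, 2.3, 2.3, 2.2, 1.6
The 2 values of 2.3 share dense rank 4.
Remaining distinct values take the next consecutive integers.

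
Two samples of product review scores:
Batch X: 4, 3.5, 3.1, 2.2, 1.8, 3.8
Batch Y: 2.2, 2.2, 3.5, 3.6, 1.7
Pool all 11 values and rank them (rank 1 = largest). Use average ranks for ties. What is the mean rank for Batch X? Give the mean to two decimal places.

5.25

Sorted (descending): 4, 3.8, 3.6, 3.5, 3.5, 3.1, 2.2, 2.2, 2.2, 1.8, 1.7
The 2 values of 3.5 occupy positions 4–5 → average rank (4+5)/2 = 4.5.
The 3 values of 2.2 occupy positions 7–9 → average rank 8.
Batch X values → pooled ranks: 4→1, 3.5→4.5, 3.1→6, 2.2→8, 1.8→10, 3.8→2
Mean rank = (1 + 4.5 + 6 + 8 + 10 + 2) / 6 = 5.25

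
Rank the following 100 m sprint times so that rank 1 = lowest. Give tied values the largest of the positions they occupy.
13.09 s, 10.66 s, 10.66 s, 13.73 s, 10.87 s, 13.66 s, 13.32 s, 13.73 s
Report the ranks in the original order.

4, 2, 2, 8, 3, 6, 5, 8

Sorted (ascending): 10.66, 10.66, 10.87, 13.09, 13.32, 13.66, 13.73, 13.73
The 2 values of 10.66 occupy positions 1–2 → each gets rank 2.
The 2 values of 13.73 occupy positions 7–8 → each gets rank 8.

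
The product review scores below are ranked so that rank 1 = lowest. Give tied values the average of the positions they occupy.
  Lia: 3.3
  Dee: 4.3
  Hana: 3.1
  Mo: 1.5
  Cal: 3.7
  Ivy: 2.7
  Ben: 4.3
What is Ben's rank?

6.5

Sorted (ascending): 1.5, 2.7, 3.1, 3.3, 3.7, 4.3, 4.3
The 2 values of 4.3 occupy positions 6–7 → average rank (6+7)/2 = 6.5.
Ben has value 4.3 → rank 6.5.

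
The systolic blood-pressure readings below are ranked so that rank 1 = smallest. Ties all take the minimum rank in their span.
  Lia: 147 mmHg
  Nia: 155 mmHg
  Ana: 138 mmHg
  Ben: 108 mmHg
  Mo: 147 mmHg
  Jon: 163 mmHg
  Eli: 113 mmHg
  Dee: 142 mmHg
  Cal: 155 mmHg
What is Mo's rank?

5

Sorted (ascending): 108, 113, 138, 142, 147, 147, 155, 155, 163
The 2 values of 147 occupy positions 5–6 → each gets rank 5.
The 2 values of 155 occupy positions 7–8 → each gets rank 7.
Mo has value 147 mmHg → rank 5.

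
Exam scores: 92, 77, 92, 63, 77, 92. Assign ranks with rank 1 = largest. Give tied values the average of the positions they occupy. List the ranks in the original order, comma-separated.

Sorted (descending): 92, 92, 92, 77, 77, 63
The 3 values of 92 occupy positions 1–3 → average rank 2.
The 2 values of 77 occupy positions 4–5 → average rank (4+5)/2 = 4.5.

2, 4.5, 2, 6, 4.5, 2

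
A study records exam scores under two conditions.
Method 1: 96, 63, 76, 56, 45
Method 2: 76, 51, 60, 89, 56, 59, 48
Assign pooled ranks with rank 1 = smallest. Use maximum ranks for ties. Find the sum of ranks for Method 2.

Sorted (ascending): 45, 48, 51, 56, 56, 59, 60, 63, 76, 76, 89, 96
The 2 values of 56 occupy positions 4–5 → each gets rank 5.
The 2 values of 76 occupy positions 9–10 → each gets rank 10.
Method 2 values → pooled ranks: 76→10, 51→3, 60→7, 89→11, 56→5, 59→6, 48→2
Rank sum = 10 + 3 + 7 + 11 + 5 + 6 + 2 = 44

44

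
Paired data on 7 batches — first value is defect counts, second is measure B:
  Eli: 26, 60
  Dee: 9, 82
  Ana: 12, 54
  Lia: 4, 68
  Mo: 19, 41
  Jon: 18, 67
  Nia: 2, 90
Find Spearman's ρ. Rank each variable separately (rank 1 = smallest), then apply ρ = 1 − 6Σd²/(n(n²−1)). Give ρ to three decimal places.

-0.786

Ranks of variable 1: 7, 3, 4, 2, 6, 5, 1
Ranks of variable 2: 3, 6, 2, 5, 1, 4, 7
d = r₁ − r₂: 4, -3, 2, -3, 5, 1, -6
d²: 16, 9, 4, 9, 25, 1, 36; Σd² = 100
ρ = 1 − 6·100/(7·48) = 1 − 600/336 = -0.786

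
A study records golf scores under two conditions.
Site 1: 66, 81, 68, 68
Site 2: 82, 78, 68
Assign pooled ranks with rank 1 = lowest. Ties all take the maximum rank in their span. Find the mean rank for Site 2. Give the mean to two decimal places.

5.33

Sorted (ascending): 66, 68, 68, 68, 78, 81, 82
The 3 values of 68 occupy positions 2–4 → each gets rank 4.
Site 2 values → pooled ranks: 82→7, 78→5, 68→4
Mean rank = (7 + 5 + 4) / 3 = 5.33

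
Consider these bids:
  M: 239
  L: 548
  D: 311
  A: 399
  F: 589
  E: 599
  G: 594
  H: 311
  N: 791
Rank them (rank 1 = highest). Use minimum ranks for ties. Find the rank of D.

7

Sorted (descending): 791, 599, 594, 589, 548, 399, 311, 311, 239
The 2 values of 311 occupy positions 7–8 → each gets rank 7.
D has value 311 → rank 7.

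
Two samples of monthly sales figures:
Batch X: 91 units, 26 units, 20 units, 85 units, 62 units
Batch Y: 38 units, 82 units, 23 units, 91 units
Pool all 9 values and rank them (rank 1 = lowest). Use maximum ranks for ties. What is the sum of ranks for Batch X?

Sorted (ascending): 20, 23, 26, 38, 62, 82, 85, 91, 91
The 2 values of 91 occupy positions 8–9 → each gets rank 9.
Batch X values → pooled ranks: 91→9, 26→3, 20→1, 85→7, 62→5
Rank sum = 9 + 3 + 1 + 7 + 5 = 25

25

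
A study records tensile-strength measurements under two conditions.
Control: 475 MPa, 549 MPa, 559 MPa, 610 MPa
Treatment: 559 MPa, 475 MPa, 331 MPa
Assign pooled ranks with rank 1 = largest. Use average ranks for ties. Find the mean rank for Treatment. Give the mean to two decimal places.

5.00

Sorted (descending): 610, 559, 559, 549, 475, 475, 331
The 2 values of 559 occupy positions 2–3 → average rank (2+3)/2 = 2.5.
The 2 values of 475 occupy positions 5–6 → average rank (5+6)/2 = 5.5.
Treatment values → pooled ranks: 559→2.5, 475→5.5, 331→7
Mean rank = (2.5 + 5.5 + 7) / 3 = 5.00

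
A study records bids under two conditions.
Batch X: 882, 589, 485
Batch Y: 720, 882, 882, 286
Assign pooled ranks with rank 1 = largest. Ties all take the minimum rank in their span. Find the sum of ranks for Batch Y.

Sorted (descending): 882, 882, 882, 720, 589, 485, 286
The 3 values of 882 occupy positions 1–3 → each gets rank 1.
Batch Y values → pooled ranks: 720→4, 882→1, 882→1, 286→7
Rank sum = 4 + 1 + 1 + 7 = 13

13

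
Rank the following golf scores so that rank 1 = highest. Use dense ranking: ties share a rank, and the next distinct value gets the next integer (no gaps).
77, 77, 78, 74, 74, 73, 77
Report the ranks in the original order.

Sorted (descending): 78, 77, 77, 77, 74, 74, 73
The 3 values of 77 share dense rank 2.
The 2 values of 74 share dense rank 3.
Remaining distinct values take the next consecutive integers.

2, 2, 1, 3, 3, 4, 2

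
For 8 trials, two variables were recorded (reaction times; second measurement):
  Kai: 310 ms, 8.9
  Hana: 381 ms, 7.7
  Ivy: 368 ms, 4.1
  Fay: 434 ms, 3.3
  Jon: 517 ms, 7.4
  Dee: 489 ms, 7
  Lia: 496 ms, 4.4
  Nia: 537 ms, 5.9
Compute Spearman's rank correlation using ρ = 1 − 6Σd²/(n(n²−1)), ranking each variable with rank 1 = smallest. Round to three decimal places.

-0.190

Ranks of variable 1: 1, 3, 2, 4, 7, 5, 6, 8
Ranks of variable 2: 8, 7, 2, 1, 6, 5, 3, 4
d = r₁ − r₂: -7, -4, 0, 3, 1, 0, 3, 4
d²: 49, 16, 0, 9, 1, 0, 9, 16; Σd² = 100
ρ = 1 − 6·100/(8·63) = 1 − 600/504 = -0.190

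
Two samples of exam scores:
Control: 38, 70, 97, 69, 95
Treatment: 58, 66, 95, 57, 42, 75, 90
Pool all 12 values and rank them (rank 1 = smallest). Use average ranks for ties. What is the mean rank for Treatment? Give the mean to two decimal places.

5.93

Sorted (ascending): 38, 42, 57, 58, 66, 69, 70, 75, 90, 95, 95, 97
The 2 values of 95 occupy positions 10–11 → average rank (10+11)/2 = 10.5.
Treatment values → pooled ranks: 58→4, 66→5, 95→10.5, 57→3, 42→2, 75→8, 90→9
Mean rank = (4 + 5 + 10.5 + 3 + 2 + 8 + 9) / 7 = 5.93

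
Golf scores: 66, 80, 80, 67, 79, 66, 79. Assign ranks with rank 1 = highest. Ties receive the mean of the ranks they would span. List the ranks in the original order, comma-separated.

6.5, 1.5, 1.5, 5, 3.5, 6.5, 3.5

Sorted (descending): 80, 80, 79, 79, 67, 66, 66
The 2 values of 80 occupy positions 1–2 → average rank (1+2)/2 = 1.5.
The 2 values of 79 occupy positions 3–4 → average rank (3+4)/2 = 3.5.
The 2 values of 66 occupy positions 6–7 → average rank (6+7)/2 = 6.5.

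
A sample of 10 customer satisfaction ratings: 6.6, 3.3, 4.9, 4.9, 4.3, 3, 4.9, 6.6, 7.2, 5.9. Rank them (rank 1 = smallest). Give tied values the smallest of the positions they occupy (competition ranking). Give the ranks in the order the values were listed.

Sorted (ascending): 3, 3.3, 4.3, 4.9, 4.9, 4.9, 5.9, 6.6, 6.6, 7.2
The 3 values of 4.9 occupy positions 4–6 → each gets rank 4.
The 2 values of 6.6 occupy positions 8–9 → each gets rank 8.

8, 2, 4, 4, 3, 1, 4, 8, 10, 7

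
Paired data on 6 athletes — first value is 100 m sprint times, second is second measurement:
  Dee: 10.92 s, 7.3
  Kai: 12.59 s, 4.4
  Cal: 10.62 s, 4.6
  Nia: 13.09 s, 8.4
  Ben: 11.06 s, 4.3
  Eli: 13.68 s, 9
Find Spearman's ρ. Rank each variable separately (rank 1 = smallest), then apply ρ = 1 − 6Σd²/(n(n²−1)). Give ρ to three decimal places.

Ranks of variable 1: 2, 4, 1, 5, 3, 6
Ranks of variable 2: 4, 2, 3, 5, 1, 6
d = r₁ − r₂: -2, 2, -2, 0, 2, 0
d²: 4, 4, 4, 0, 4, 0; Σd² = 16
ρ = 1 − 6·16/(6·35) = 1 − 96/210 = 0.543

0.543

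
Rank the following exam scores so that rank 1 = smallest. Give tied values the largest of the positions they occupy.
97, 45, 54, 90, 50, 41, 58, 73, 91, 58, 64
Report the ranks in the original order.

11, 2, 4, 9, 3, 1, 6, 8, 10, 6, 7

Sorted (ascending): 41, 45, 50, 54, 58, 58, 64, 73, 90, 91, 97
The 2 values of 58 occupy positions 5–6 → each gets rank 6.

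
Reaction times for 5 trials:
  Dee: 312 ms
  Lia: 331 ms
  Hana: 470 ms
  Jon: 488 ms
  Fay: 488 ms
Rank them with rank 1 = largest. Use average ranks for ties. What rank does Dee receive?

5

Sorted (descending): 488, 488, 470, 331, 312
The 2 values of 488 occupy positions 1–2 → average rank (1+2)/2 = 1.5.
Dee has value 312 ms → rank 5.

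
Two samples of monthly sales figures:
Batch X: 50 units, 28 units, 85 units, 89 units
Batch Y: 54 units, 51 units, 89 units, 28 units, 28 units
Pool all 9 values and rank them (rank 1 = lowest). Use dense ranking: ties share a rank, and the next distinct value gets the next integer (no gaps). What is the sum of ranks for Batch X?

14

Sorted (ascending): 28, 28, 28, 50, 51, 54, 85, 89, 89
The 3 values of 28 share dense rank 1.
The 2 values of 89 share dense rank 6.
Remaining distinct values take the next consecutive integers.
Batch X values → pooled ranks: 50→2, 28→1, 85→5, 89→6
Rank sum = 2 + 1 + 5 + 6 = 14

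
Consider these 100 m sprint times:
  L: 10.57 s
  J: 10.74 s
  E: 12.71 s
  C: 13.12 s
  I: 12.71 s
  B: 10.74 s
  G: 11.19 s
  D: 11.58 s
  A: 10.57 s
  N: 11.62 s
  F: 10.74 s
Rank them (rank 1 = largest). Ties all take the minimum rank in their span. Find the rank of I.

Sorted (descending): 13.12, 12.71, 12.71, 11.62, 11.58, 11.19, 10.74, 10.74, 10.74, 10.57, 10.57
The 2 values of 12.71 occupy positions 2–3 → each gets rank 2.
The 3 values of 10.74 occupy positions 7–9 → each gets rank 7.
The 2 values of 10.57 occupy positions 10–11 → each gets rank 10.
I has value 12.71 s → rank 2.

2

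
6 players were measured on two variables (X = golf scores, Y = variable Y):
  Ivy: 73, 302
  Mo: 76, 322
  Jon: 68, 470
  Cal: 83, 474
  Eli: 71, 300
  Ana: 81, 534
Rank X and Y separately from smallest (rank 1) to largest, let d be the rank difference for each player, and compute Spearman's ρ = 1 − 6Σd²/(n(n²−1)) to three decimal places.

0.600

Ranks of variable 1: 3, 4, 1, 6, 2, 5
Ranks of variable 2: 2, 3, 4, 5, 1, 6
d = r₁ − r₂: 1, 1, -3, 1, 1, -1
d²: 1, 1, 9, 1, 1, 1; Σd² = 14
ρ = 1 − 6·14/(6·35) = 1 − 84/210 = 0.600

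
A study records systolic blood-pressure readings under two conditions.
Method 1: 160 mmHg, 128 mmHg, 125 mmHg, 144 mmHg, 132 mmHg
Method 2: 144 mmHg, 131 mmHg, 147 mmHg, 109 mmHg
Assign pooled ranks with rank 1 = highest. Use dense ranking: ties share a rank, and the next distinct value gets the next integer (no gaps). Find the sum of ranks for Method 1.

Sorted (descending): 160, 147, 144, 144, 132, 131, 128, 125, 109
The 2 values of 144 share dense rank 3.
Remaining distinct values take the next consecutive integers.
Method 1 values → pooled ranks: 160→1, 128→6, 125→7, 144→3, 132→4
Rank sum = 1 + 6 + 7 + 3 + 4 = 21

21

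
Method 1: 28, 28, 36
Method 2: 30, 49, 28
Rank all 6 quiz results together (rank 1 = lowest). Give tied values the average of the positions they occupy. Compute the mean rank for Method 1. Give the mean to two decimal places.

3.00

Sorted (ascending): 28, 28, 28, 30, 36, 49
The 3 values of 28 occupy positions 1–3 → average rank 2.
Method 1 values → pooled ranks: 28→2, 28→2, 36→5
Mean rank = (2 + 2 + 5) / 3 = 3.00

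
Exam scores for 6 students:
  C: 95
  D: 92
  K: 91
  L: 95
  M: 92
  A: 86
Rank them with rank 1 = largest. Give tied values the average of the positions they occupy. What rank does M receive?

3.5

Sorted (descending): 95, 95, 92, 92, 91, 86
The 2 values of 95 occupy positions 1–2 → average rank (1+2)/2 = 1.5.
The 2 values of 92 occupy positions 3–4 → average rank (3+4)/2 = 3.5.
M has value 92 → rank 3.5.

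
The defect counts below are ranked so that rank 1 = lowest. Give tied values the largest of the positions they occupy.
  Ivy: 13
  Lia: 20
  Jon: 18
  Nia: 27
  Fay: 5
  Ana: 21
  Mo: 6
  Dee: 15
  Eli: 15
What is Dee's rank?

5

Sorted (ascending): 5, 6, 13, 15, 15, 18, 20, 21, 27
The 2 values of 15 occupy positions 4–5 → each gets rank 5.
Dee has value 15 → rank 5.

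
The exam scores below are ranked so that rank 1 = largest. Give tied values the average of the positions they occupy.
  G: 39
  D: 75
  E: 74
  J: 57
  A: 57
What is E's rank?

Sorted (descending): 75, 74, 57, 57, 39
The 2 values of 57 occupy positions 3–4 → average rank (3+4)/2 = 3.5.
E has value 74 → rank 2.

2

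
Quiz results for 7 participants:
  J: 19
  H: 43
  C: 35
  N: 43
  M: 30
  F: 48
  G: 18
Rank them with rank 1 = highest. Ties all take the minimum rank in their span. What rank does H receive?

Sorted (descending): 48, 43, 43, 35, 30, 19, 18
The 2 values of 43 occupy positions 2–3 → each gets rank 2.
H has value 43 → rank 2.

2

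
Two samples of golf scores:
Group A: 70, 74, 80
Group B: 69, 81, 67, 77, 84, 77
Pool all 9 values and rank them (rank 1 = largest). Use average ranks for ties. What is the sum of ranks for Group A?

Sorted (descending): 84, 81, 80, 77, 77, 74, 70, 69, 67
The 2 values of 77 occupy positions 4–5 → average rank (4+5)/2 = 4.5.
Group A values → pooled ranks: 70→7, 74→6, 80→3
Rank sum = 7 + 6 + 3 = 16

16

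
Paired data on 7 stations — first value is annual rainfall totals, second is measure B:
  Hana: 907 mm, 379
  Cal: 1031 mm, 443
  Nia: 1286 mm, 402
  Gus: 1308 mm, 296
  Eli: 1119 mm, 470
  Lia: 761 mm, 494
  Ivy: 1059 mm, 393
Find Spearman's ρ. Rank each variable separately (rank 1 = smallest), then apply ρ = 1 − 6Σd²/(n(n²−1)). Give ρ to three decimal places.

Ranks of variable 1: 2, 3, 6, 7, 5, 1, 4
Ranks of variable 2: 2, 5, 4, 1, 6, 7, 3
d = r₁ − r₂: 0, -2, 2, 6, -1, -6, 1
d²: 0, 4, 4, 36, 1, 36, 1; Σd² = 82
ρ = 1 − 6·82/(7·48) = 1 − 492/336 = -0.464

-0.464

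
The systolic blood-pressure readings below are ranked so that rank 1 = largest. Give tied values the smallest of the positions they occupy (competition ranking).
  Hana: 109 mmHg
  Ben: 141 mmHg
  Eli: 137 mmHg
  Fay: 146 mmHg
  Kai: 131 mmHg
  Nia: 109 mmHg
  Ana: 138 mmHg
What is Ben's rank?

Sorted (descending): 146, 141, 138, 137, 131, 109, 109
The 2 values of 109 occupy positions 6–7 → each gets rank 6.
Ben has value 141 mmHg → rank 2.

2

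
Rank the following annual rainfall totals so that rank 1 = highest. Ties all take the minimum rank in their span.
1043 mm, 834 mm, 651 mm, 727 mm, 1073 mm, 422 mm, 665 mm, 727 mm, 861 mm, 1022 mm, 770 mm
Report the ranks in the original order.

2, 5, 10, 7, 1, 11, 9, 7, 4, 3, 6

Sorted (descending): 1073, 1043, 1022, 861, 834, 770, 727, 727, 665, 651, 422
The 2 values of 727 occupy positions 7–8 → each gets rank 7.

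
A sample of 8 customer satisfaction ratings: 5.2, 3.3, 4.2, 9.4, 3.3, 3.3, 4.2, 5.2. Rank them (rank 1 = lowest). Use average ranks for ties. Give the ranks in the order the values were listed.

Sorted (ascending): 3.3, 3.3, 3.3, 4.2, 4.2, 5.2, 5.2, 9.4
The 3 values of 3.3 occupy positions 1–3 → average rank 2.
The 2 values of 4.2 occupy positions 4–5 → average rank (4+5)/2 = 4.5.
The 2 values of 5.2 occupy positions 6–7 → average rank (6+7)/2 = 6.5.

6.5, 2, 4.5, 8, 2, 2, 4.5, 6.5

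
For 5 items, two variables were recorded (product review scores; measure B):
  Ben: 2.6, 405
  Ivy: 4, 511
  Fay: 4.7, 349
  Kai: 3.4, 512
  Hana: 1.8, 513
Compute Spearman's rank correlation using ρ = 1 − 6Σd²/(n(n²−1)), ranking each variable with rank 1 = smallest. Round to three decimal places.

Ranks of variable 1: 2, 4, 5, 3, 1
Ranks of variable 2: 2, 3, 1, 4, 5
d = r₁ − r₂: 0, 1, 4, -1, -4
d²: 0, 1, 16, 1, 16; Σd² = 34
ρ = 1 − 6·34/(5·24) = 1 − 204/120 = -0.700

-0.700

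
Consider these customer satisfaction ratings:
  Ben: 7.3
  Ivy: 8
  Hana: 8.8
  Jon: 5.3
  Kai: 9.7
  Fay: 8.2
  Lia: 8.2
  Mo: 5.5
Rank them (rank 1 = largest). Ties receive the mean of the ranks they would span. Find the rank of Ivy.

5

Sorted (descending): 9.7, 8.8, 8.2, 8.2, 8, 7.3, 5.5, 5.3
The 2 values of 8.2 occupy positions 3–4 → average rank (3+4)/2 = 3.5.
Ivy has value 8 → rank 5.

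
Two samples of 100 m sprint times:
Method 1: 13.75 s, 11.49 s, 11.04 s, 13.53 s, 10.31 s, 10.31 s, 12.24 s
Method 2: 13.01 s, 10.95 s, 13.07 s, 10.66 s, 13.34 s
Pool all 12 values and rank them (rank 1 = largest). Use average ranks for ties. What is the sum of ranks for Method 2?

Sorted (descending): 13.75, 13.53, 13.34, 13.07, 13.01, 12.24, 11.49, 11.04, 10.95, 10.66, 10.31, 10.31
The 2 values of 10.31 occupy positions 11–12 → average rank (11+12)/2 = 11.5.
Method 2 values → pooled ranks: 13.01→5, 10.95→9, 13.07→4, 10.66→10, 13.34→3
Rank sum = 5 + 9 + 4 + 10 + 3 = 31

31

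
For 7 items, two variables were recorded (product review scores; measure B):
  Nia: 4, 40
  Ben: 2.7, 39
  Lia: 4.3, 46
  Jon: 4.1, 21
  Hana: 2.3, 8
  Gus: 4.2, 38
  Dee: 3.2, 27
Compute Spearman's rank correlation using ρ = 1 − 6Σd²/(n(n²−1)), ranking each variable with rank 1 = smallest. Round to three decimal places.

Ranks of variable 1: 4, 2, 7, 5, 1, 6, 3
Ranks of variable 2: 6, 5, 7, 2, 1, 4, 3
d = r₁ − r₂: -2, -3, 0, 3, 0, 2, 0
d²: 4, 9, 0, 9, 0, 4, 0; Σd² = 26
ρ = 1 − 6·26/(7·48) = 1 − 156/336 = 0.536

0.536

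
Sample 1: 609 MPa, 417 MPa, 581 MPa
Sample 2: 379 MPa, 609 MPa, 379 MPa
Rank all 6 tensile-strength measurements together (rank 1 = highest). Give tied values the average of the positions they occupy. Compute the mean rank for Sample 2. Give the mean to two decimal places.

4.17

Sorted (descending): 609, 609, 581, 417, 379, 379
The 2 values of 609 occupy positions 1–2 → average rank (1+2)/2 = 1.5.
The 2 values of 379 occupy positions 5–6 → average rank (5+6)/2 = 5.5.
Sample 2 values → pooled ranks: 379→5.5, 609→1.5, 379→5.5
Mean rank = (5.5 + 1.5 + 5.5) / 3 = 4.17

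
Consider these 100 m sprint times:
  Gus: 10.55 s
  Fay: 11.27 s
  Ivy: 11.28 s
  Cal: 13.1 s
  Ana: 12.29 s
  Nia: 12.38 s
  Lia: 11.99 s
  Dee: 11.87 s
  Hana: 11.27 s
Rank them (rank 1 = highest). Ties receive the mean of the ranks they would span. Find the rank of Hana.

7.5

Sorted (descending): 13.1, 12.38, 12.29, 11.99, 11.87, 11.28, 11.27, 11.27, 10.55
The 2 values of 11.27 occupy positions 7–8 → average rank (7+8)/2 = 7.5.
Hana has value 11.27 s → rank 7.5.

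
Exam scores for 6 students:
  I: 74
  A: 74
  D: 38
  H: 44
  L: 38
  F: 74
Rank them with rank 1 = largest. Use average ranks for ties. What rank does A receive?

Sorted (descending): 74, 74, 74, 44, 38, 38
The 3 values of 74 occupy positions 1–3 → average rank 2.
The 2 values of 38 occupy positions 5–6 → average rank (5+6)/2 = 5.5.
A has value 74 → rank 2.

2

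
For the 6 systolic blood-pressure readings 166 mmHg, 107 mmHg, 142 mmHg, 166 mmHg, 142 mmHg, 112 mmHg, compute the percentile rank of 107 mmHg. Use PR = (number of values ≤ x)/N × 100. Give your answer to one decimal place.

16.7

N = 6.
Strictly below 107: 0. Equal to 107: 1.
PR = 1/6 × 100 = 16.7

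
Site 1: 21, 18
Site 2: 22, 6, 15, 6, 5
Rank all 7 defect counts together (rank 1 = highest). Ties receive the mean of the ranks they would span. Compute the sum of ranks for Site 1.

5

Sorted (descending): 22, 21, 18, 15, 6, 6, 5
The 2 values of 6 occupy positions 5–6 → average rank (5+6)/2 = 5.5.
Site 1 values → pooled ranks: 21→2, 18→3
Rank sum = 2 + 3 = 5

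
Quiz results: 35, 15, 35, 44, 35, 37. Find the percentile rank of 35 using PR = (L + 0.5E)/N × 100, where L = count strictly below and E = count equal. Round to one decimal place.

N = 6.
Strictly below 35: 1. Equal to 35: 3.
PR = (1 + 0.5·3)/6 × 100 = 41.7

41.7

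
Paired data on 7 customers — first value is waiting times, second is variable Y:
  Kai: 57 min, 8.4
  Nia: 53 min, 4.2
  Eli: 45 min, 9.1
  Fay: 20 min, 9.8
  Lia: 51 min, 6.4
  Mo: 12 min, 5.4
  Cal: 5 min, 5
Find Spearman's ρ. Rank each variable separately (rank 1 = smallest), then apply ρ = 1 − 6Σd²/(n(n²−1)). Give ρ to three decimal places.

Ranks of variable 1: 7, 6, 4, 3, 5, 2, 1
Ranks of variable 2: 5, 1, 6, 7, 4, 3, 2
d = r₁ − r₂: 2, 5, -2, -4, 1, -1, -1
d²: 4, 25, 4, 16, 1, 1, 1; Σd² = 52
ρ = 1 − 6·52/(7·48) = 1 − 312/336 = 0.071

0.071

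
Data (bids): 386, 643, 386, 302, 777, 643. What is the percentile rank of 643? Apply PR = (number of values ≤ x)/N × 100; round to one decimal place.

83.3

N = 6.
Strictly below 643: 3. Equal to 643: 2.
PR = 5/6 × 100 = 83.3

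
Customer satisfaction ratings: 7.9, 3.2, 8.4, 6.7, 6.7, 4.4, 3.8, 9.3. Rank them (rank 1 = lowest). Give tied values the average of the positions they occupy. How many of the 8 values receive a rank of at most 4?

3

Sorted (ascending): 3.2, 3.8, 4.4, 6.7, 6.7, 7.9, 8.4, 9.3
The 2 values of 6.7 occupy positions 4–5 → average rank (4+5)/2 = 4.5.
Ranks ≤ 4: {1, 2, 3} → 3 values.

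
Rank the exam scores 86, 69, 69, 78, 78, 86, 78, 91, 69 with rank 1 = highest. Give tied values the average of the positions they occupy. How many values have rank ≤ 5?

Sorted (descending): 91, 86, 86, 78, 78, 78, 69, 69, 69
The 2 values of 86 occupy positions 2–3 → average rank (2+3)/2 = 2.5.
The 3 values of 78 occupy positions 4–6 → average rank 5.
The 3 values of 69 occupy positions 7–9 → average rank 8.
Ranks ≤ 5: {1, 2.5, 2.5, 5, 5, 5} → 6 values.

6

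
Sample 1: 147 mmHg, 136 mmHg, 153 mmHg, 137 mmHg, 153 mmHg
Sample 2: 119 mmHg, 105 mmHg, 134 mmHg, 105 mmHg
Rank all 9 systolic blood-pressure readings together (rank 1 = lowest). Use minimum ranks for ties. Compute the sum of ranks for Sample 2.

Sorted (ascending): 105, 105, 119, 134, 136, 137, 147, 153, 153
The 2 values of 105 occupy positions 1–2 → each gets rank 1.
The 2 values of 153 occupy positions 8–9 → each gets rank 8.
Sample 2 values → pooled ranks: 119→3, 105→1, 134→4, 105→1
Rank sum = 3 + 1 + 4 + 1 = 9

9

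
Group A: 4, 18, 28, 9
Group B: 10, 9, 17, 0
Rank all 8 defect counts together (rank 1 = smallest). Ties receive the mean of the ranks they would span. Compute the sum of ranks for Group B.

Sorted (ascending): 0, 4, 9, 9, 10, 17, 18, 28
The 2 values of 9 occupy positions 3–4 → average rank (3+4)/2 = 3.5.
Group B values → pooled ranks: 10→5, 9→3.5, 17→6, 0→1
Rank sum = 5 + 3.5 + 6 + 1 = 15.5

15.5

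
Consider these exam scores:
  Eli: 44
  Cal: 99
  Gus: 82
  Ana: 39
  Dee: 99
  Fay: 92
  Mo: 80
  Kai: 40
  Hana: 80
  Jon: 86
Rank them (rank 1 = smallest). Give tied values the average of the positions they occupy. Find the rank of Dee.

Sorted (ascending): 39, 40, 44, 80, 80, 82, 86, 92, 99, 99
The 2 values of 80 occupy positions 4–5 → average rank (4+5)/2 = 4.5.
The 2 values of 99 occupy positions 9–10 → average rank (9+10)/2 = 9.5.
Dee has value 99 → rank 9.5.

9.5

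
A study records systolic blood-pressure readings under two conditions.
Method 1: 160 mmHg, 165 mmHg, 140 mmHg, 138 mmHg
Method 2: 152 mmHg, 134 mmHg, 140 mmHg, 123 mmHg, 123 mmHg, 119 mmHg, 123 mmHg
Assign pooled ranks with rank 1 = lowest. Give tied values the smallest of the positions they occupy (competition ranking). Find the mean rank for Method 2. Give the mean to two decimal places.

Sorted (ascending): 119, 123, 123, 123, 134, 138, 140, 140, 152, 160, 165
The 3 values of 123 occupy positions 2–4 → each gets rank 2.
The 2 values of 140 occupy positions 7–8 → each gets rank 7.
Method 2 values → pooled ranks: 152→9, 134→5, 140→7, 123→2, 123→2, 119→1, 123→2
Mean rank = (9 + 5 + 7 + 2 + 2 + 1 + 2) / 7 = 4.00

4.00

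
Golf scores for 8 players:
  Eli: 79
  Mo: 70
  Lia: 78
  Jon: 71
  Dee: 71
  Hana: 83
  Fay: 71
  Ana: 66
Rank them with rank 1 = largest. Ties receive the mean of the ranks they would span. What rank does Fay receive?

Sorted (descending): 83, 79, 78, 71, 71, 71, 70, 66
The 3 values of 71 occupy positions 4–6 → average rank 5.
Fay has value 71 → rank 5.

5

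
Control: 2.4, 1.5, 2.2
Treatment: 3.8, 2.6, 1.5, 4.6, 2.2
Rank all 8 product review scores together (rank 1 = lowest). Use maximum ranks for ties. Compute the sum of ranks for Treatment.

Sorted (ascending): 1.5, 1.5, 2.2, 2.2, 2.4, 2.6, 3.8, 4.6
The 2 values of 1.5 occupy positions 1–2 → each gets rank 2.
The 2 values of 2.2 occupy positions 3–4 → each gets rank 4.
Treatment values → pooled ranks: 3.8→7, 2.6→6, 1.5→2, 4.6→8, 2.2→4
Rank sum = 7 + 6 + 2 + 8 + 4 = 27

27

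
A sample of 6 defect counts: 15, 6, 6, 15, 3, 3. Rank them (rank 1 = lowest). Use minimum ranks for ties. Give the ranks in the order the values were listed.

Sorted (ascending): 3, 3, 6, 6, 15, 15
The 2 values of 3 occupy positions 1–2 → each gets rank 1.
The 2 values of 6 occupy positions 3–4 → each gets rank 3.
The 2 values of 15 occupy positions 5–6 → each gets rank 5.

5, 3, 3, 5, 1, 1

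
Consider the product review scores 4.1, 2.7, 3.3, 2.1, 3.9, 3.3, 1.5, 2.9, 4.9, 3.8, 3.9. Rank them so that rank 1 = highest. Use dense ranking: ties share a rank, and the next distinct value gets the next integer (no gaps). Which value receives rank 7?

Sorted (descending): 4.9, 4.1, 3.9, 3.9, 3.8, 3.3, 3.3, 2.9, 2.7, 2.1, 1.5
The 2 values of 3.9 share dense rank 3.
The 2 values of 3.3 share dense rank 5.
Remaining distinct values take the next consecutive integers.
Rank 7 → value 2.7.

2.7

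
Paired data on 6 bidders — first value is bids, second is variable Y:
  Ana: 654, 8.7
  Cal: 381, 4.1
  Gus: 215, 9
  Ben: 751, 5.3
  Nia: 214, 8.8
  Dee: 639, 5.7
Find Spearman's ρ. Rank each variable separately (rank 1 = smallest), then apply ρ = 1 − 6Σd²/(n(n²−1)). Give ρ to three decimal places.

Ranks of variable 1: 5, 3, 2, 6, 1, 4
Ranks of variable 2: 4, 1, 6, 2, 5, 3
d = r₁ − r₂: 1, 2, -4, 4, -4, 1
d²: 1, 4, 16, 16, 16, 1; Σd² = 54
ρ = 1 − 6·54/(6·35) = 1 − 324/210 = -0.543

-0.543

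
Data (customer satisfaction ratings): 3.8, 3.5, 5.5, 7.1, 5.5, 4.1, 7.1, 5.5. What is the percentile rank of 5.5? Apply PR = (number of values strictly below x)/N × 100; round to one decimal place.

N = 8.
Strictly below 5.5: 3. Equal to 5.5: 3.
PR = 3/8 × 100 = 37.5

37.5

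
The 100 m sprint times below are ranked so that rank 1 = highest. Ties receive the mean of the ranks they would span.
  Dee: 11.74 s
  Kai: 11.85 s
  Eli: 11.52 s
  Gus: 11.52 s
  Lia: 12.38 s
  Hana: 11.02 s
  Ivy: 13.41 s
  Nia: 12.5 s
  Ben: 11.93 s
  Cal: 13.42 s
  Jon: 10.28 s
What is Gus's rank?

Sorted (descending): 13.42, 13.41, 12.5, 12.38, 11.93, 11.85, 11.74, 11.52, 11.52, 11.02, 10.28
The 2 values of 11.52 occupy positions 8–9 → average rank (8+9)/2 = 8.5.
Gus has value 11.52 s → rank 8.5.

8.5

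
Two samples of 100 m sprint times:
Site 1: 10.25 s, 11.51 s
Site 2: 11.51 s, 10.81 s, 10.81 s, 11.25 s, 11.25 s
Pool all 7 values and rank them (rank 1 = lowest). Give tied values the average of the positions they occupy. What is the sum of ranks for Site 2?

20.5

Sorted (ascending): 10.25, 10.81, 10.81, 11.25, 11.25, 11.51, 11.51
The 2 values of 10.81 occupy positions 2–3 → average rank (2+3)/2 = 2.5.
The 2 values of 11.25 occupy positions 4–5 → average rank (4+5)/2 = 4.5.
The 2 values of 11.51 occupy positions 6–7 → average rank (6+7)/2 = 6.5.
Site 2 values → pooled ranks: 11.51→6.5, 10.81→2.5, 10.81→2.5, 11.25→4.5, 11.25→4.5
Rank sum = 6.5 + 2.5 + 2.5 + 4.5 + 4.5 = 20.5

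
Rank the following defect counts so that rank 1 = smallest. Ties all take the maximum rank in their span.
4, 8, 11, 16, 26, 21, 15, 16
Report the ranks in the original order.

1, 2, 3, 6, 8, 7, 4, 6

Sorted (ascending): 4, 8, 11, 15, 16, 16, 21, 26
The 2 values of 16 occupy positions 5–6 → each gets rank 6.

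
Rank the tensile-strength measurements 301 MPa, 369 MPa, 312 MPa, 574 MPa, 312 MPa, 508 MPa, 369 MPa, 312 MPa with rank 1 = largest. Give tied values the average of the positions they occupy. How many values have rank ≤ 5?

Sorted (descending): 574, 508, 369, 369, 312, 312, 312, 301
The 2 values of 369 occupy positions 3–4 → average rank (3+4)/2 = 3.5.
The 3 values of 312 occupy positions 5–7 → average rank 6.
Ranks ≤ 5: {1, 2, 3.5, 3.5} → 4 values.

4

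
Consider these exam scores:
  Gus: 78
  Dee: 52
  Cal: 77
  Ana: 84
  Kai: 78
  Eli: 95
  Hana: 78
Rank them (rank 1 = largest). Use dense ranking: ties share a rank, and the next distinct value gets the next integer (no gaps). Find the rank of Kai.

3

Sorted (descending): 95, 84, 78, 78, 78, 77, 52
The 3 values of 78 share dense rank 3.
Remaining distinct values take the next consecutive integers.
Kai has value 78 → rank 3.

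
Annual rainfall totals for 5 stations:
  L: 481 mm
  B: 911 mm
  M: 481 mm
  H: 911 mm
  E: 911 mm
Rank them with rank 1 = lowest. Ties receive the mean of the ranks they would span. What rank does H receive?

Sorted (ascending): 481, 481, 911, 911, 911
The 2 values of 481 occupy positions 1–2 → average rank (1+2)/2 = 1.5.
The 3 values of 911 occupy positions 3–5 → average rank 4.
H has value 911 mm → rank 4.

4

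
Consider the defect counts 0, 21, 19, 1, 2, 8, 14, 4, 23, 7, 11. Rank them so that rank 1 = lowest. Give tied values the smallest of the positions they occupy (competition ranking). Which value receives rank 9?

19

Sorted (ascending): 0, 1, 2, 4, 7, 8, 11, 14, 19, 21, 23
No ties — each value takes its position as its rank.
Rank 9 → value 19.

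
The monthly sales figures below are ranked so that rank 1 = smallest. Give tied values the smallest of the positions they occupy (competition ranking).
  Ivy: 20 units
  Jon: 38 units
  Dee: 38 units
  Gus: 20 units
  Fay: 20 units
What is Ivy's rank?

1

Sorted (ascending): 20, 20, 20, 38, 38
The 3 values of 20 occupy positions 1–3 → each gets rank 1.
The 2 values of 38 occupy positions 4–5 → each gets rank 4.
Ivy has value 20 units → rank 1.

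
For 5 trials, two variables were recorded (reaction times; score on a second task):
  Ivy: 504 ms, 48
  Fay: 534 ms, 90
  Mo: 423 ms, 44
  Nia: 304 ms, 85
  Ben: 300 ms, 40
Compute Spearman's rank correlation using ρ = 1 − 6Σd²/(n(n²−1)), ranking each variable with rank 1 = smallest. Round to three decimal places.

0.700

Ranks of variable 1: 4, 5, 3, 2, 1
Ranks of variable 2: 3, 5, 2, 4, 1
d = r₁ − r₂: 1, 0, 1, -2, 0
d²: 1, 0, 1, 4, 0; Σd² = 6
ρ = 1 − 6·6/(5·24) = 1 − 36/120 = 0.700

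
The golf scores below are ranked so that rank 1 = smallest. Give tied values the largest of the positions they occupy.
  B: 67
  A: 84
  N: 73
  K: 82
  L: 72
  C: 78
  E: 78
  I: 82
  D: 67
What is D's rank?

2

Sorted (ascending): 67, 67, 72, 73, 78, 78, 82, 82, 84
The 2 values of 67 occupy positions 1–2 → each gets rank 2.
The 2 values of 78 occupy positions 5–6 → each gets rank 6.
The 2 values of 82 occupy positions 7–8 → each gets rank 8.
D has value 67 → rank 2.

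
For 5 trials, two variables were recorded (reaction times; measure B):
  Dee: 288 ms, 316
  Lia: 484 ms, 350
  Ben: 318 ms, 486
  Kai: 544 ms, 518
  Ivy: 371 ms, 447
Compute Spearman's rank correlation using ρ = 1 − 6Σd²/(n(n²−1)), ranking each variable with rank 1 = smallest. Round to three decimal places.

0.600

Ranks of variable 1: 1, 4, 2, 5, 3
Ranks of variable 2: 1, 2, 4, 5, 3
d = r₁ − r₂: 0, 2, -2, 0, 0
d²: 0, 4, 4, 0, 0; Σd² = 8
ρ = 1 − 6·8/(5·24) = 1 − 48/120 = 0.600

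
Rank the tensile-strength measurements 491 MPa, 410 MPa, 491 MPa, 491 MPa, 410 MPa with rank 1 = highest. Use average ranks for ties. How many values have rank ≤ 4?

Sorted (descending): 491, 491, 491, 410, 410
The 3 values of 491 occupy positions 1–3 → average rank 2.
The 2 values of 410 occupy positions 4–5 → average rank (4+5)/2 = 4.5.
Ranks ≤ 4: {2, 2, 2} → 3 values.

3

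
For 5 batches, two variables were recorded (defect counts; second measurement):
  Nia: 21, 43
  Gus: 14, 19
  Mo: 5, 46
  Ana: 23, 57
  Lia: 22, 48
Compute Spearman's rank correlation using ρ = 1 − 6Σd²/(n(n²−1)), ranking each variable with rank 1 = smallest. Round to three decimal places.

Ranks of variable 1: 3, 2, 1, 5, 4
Ranks of variable 2: 2, 1, 3, 5, 4
d = r₁ − r₂: 1, 1, -2, 0, 0
d²: 1, 1, 4, 0, 0; Σd² = 6
ρ = 1 − 6·6/(5·24) = 1 − 36/120 = 0.700

0.700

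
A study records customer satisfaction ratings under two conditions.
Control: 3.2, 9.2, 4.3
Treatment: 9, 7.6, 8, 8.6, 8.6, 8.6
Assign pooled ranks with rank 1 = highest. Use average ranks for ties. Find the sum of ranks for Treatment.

Sorted (descending): 9.2, 9, 8.6, 8.6, 8.6, 8, 7.6, 4.3, 3.2
The 3 values of 8.6 occupy positions 3–5 → average rank 4.
Treatment values → pooled ranks: 9→2, 7.6→7, 8→6, 8.6→4, 8.6→4, 8.6→4
Rank sum = 2 + 7 + 6 + 4 + 4 + 4 = 27

27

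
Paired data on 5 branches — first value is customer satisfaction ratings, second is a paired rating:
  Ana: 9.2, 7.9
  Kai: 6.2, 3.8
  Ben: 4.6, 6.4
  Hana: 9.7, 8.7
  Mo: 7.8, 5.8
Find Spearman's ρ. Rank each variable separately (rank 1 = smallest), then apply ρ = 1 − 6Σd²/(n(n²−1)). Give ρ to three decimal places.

0.700

Ranks of variable 1: 4, 2, 1, 5, 3
Ranks of variable 2: 4, 1, 3, 5, 2
d = r₁ − r₂: 0, 1, -2, 0, 1
d²: 0, 1, 4, 0, 1; Σd² = 6
ρ = 1 − 6·6/(5·24) = 1 − 36/120 = 0.700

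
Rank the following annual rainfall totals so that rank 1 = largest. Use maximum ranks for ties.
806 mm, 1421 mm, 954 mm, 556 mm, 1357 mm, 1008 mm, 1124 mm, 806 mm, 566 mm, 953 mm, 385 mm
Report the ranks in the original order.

Sorted (descending): 1421, 1357, 1124, 1008, 954, 953, 806, 806, 566, 556, 385
The 2 values of 806 occupy positions 7–8 → each gets rank 8.

8, 1, 5, 10, 2, 4, 3, 8, 9, 6, 11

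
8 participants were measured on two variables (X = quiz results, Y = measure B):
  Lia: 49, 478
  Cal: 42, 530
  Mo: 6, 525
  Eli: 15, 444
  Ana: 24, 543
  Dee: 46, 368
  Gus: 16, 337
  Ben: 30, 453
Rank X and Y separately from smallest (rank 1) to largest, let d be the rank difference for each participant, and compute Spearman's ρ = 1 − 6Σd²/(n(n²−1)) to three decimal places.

Ranks of variable 1: 8, 6, 1, 2, 4, 7, 3, 5
Ranks of variable 2: 5, 7, 6, 3, 8, 2, 1, 4
d = r₁ − r₂: 3, -1, -5, -1, -4, 5, 2, 1
d²: 9, 1, 25, 1, 16, 25, 4, 1; Σd² = 82
ρ = 1 − 6·82/(8·63) = 1 − 492/504 = 0.024

0.024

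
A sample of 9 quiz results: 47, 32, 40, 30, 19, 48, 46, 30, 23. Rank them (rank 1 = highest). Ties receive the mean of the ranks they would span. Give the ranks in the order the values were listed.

2, 5, 4, 6.5, 9, 1, 3, 6.5, 8

Sorted (descending): 48, 47, 46, 40, 32, 30, 30, 23, 19
The 2 values of 30 occupy positions 6–7 → average rank (6+7)/2 = 6.5.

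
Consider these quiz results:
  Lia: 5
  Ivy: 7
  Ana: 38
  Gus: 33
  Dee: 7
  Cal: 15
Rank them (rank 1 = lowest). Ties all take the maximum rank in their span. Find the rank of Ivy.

3

Sorted (ascending): 5, 7, 7, 15, 33, 38
The 2 values of 7 occupy positions 2–3 → each gets rank 3.
Ivy has value 7 → rank 3.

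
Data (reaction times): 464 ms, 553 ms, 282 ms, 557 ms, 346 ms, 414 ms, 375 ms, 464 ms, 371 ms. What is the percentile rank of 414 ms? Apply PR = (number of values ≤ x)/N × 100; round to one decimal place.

55.6

N = 9.
Strictly below 414: 4. Equal to 414: 1.
PR = 5/9 × 100 = 55.6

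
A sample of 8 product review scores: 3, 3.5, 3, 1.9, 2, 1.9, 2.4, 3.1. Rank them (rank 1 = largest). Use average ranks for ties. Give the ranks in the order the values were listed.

3.5, 1, 3.5, 7.5, 6, 7.5, 5, 2

Sorted (descending): 3.5, 3.1, 3, 3, 2.4, 2, 1.9, 1.9
The 2 values of 3 occupy positions 3–4 → average rank (3+4)/2 = 3.5.
The 2 values of 1.9 occupy positions 7–8 → average rank (7+8)/2 = 7.5.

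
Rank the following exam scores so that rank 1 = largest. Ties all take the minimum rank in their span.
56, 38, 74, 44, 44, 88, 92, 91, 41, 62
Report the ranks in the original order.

Sorted (descending): 92, 91, 88, 74, 62, 56, 44, 44, 41, 38
The 2 values of 44 occupy positions 7–8 → each gets rank 7.

6, 10, 4, 7, 7, 3, 1, 2, 9, 5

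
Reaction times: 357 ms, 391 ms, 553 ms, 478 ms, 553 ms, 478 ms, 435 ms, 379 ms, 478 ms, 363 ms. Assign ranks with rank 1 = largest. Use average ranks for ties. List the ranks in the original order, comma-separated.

Sorted (descending): 553, 553, 478, 478, 478, 435, 391, 379, 363, 357
The 2 values of 553 occupy positions 1–2 → average rank (1+2)/2 = 1.5.
The 3 values of 478 occupy positions 3–5 → average rank 4.

10, 7, 1.5, 4, 1.5, 4, 6, 8, 4, 9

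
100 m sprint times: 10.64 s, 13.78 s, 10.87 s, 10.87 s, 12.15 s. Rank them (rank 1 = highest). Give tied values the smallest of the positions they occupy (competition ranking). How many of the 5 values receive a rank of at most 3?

4

Sorted (descending): 13.78, 12.15, 10.87, 10.87, 10.64
The 2 values of 10.87 occupy positions 3–4 → each gets rank 3.
Ranks ≤ 3: {1, 2, 3, 3} → 4 values.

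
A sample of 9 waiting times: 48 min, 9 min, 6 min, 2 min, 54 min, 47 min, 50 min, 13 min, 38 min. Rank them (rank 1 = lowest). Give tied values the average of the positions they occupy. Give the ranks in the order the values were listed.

7, 3, 2, 1, 9, 6, 8, 4, 5

Sorted (ascending): 2, 6, 9, 13, 38, 47, 48, 50, 54
No ties — each value takes its position as its rank.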